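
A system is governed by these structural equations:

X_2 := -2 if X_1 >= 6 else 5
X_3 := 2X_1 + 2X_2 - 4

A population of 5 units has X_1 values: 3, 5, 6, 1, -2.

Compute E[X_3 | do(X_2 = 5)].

Under do(X_2=5), X_2's equation is replaced by X_2=5 for every unit. Per-unit X_3: 12, 16, 18, 8, 2. Mean = 11.2.

11.2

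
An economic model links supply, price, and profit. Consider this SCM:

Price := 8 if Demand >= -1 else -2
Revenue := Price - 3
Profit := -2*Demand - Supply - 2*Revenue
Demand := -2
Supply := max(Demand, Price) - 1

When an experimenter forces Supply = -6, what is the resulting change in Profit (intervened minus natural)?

3

do(Supply=-6) replaces the equation Supply := max(Demand, Price) - 1 with the constant Supply = -6.
Price = 8 if Demand >= -1 else -2  [with Demand=-2]  = -2
Revenue = Price - 3  [with Price=-2]  = -5
Profit = -2*Demand - Supply - 2*Revenue  [with Demand=-2, Supply=-6, Revenue=-5]  = 20
Without intervention: Price = 8 if Demand >= -1 else -2  [with Demand=-2]  = -2; Supply = max(Demand, Price) - 1  [with Demand=-2, Price=-2]  = -3; Revenue = Price - 3  [with Price=-2]  = -5; Profit = -2*Demand - Supply - 2*Revenue  [with Demand=-2, Supply=-3, Revenue=-5]  = 17.
Change = 20 − 17 = 3.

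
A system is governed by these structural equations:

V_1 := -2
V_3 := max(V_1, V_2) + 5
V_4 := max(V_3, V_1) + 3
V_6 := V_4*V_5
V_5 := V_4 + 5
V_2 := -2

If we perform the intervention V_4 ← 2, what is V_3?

Under do(V_4=2), the mechanism V_4 := max(V_3, V_1) + 3 is discarded; V_4 is fixed at 2.
Since V_3 is not a descendant of the intervened variable, it is unaffected.
V_3 = max(V_1, V_2) + 5  [with V_1=-2, V_2=-2]  = 3

3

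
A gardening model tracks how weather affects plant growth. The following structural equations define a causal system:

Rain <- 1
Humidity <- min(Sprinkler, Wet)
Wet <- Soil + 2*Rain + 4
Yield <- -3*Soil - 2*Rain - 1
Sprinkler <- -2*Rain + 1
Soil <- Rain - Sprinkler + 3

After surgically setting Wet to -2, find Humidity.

-2

Intervening sets Wet = -2 and removes its equation (Wet <- Soil + 2*Rain + 4).
Sprinkler = -2*Rain + 1  [with Rain=1]  = -1
Humidity = min(Sprinkler, Wet)  [with Sprinkler=-1, Wet=-2]  = -2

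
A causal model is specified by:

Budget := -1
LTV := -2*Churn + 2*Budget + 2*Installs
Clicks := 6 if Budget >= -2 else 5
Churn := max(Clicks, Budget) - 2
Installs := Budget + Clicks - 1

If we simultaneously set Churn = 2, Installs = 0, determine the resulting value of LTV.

-6

The joint intervention fixes Churn = 2, Installs = 0, removing each variable's own equation.
LTV = -2*Churn + 2*Budget + 2*Installs  [with Churn=2, Budget=-1, Installs=0]  = -6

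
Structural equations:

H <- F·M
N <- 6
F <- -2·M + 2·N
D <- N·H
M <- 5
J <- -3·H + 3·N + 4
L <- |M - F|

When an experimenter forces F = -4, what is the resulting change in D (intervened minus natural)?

-180

do(F=-4) replaces the equation F <- -2·M + 2·N with the constant F = -4.
H = F·M  [with F=-4, M=5]  = -20
D = N·H  [with N=6, H=-20]  = -120
Without intervention: F = -2·M + 2·N  [with M=5, N=6]  = 2; H = F·M  [with F=2, M=5]  = 10; D = N·H  [with N=6, H=10]  = 60.
Change = -120 − 60 = -180.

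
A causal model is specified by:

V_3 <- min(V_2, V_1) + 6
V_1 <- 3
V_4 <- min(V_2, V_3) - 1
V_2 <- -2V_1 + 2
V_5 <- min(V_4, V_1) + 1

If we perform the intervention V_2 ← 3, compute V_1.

3

Under do(V_2=3), the mechanism V_2 <- -2V_1 + 2 is discarded; V_2 is fixed at 3.
V_1 is not downstream of the intervention, so its value is determined by the original equations.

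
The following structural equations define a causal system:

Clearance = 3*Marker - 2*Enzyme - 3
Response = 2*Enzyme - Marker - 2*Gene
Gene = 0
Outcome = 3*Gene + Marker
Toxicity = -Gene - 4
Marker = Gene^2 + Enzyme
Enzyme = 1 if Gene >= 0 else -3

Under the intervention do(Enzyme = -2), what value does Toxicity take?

-4

do(Enzyme=-2) replaces the equation Enzyme = 1 if Gene >= 0 else -3 with the constant Enzyme = -2.
Since Toxicity is not a descendant of the intervened variable, it is unaffected.
Toxicity = -Gene - 4  [with Gene=0]  = -4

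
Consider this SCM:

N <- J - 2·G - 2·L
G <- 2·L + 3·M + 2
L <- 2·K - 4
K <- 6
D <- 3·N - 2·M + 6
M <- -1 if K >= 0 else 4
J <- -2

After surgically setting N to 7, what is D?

29

Intervening sets N = 7 and removes its equation (N <- J - 2·G - 2·L).
M = -1 if K >= 0 else 4  [with K=6]  = -1
D = 3·N - 2·M + 6  [with N=7, M=-1]  = 29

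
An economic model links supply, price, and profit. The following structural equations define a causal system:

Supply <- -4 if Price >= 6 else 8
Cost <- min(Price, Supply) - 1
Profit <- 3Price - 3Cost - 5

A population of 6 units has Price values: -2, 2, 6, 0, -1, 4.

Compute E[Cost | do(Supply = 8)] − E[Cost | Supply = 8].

The intervention sets Supply=8 in all 6 units regardless of Price. Recomputing Cost per unit gives -3, 1, 5, -1, -2, 3; average 0.5.
Observing Supply=8 restricts to units where Supply's equation naturally yields 8: Price ∈ {-2, 2, 0, -1, 4}. In that subpopulation Cost = -3, 1, -1, -2, 3, mean -0.4.
Difference = 0.5 − (-0.4) = 0.9.

0.9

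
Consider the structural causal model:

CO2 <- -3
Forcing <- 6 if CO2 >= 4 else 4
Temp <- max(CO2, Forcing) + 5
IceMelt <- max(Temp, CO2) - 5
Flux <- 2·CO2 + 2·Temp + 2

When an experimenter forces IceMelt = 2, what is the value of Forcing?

The intervention breaks the incoming arrows to IceMelt: IceMelt <- max(Temp, CO2) - 5 no longer applies, and IceMelt = 2.
Since Forcing is not a descendant of the intervened variable, it is unaffected.
Forcing = 6 if CO2 >= 4 else 4  [with CO2=-3]  = 4

4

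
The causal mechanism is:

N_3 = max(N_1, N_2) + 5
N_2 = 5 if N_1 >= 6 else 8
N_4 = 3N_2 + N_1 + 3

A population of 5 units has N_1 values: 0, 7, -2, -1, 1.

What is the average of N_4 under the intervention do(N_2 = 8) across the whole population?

Under do(N_2=8), N_2's equation is replaced by N_2=8 for every unit. Per-unit N_4: 27, 34, 25, 26, 28. Mean = 28.

28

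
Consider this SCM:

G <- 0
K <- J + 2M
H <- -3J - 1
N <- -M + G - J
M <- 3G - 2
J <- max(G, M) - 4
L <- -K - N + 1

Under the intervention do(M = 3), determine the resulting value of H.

Under do(M=3), the mechanism M <- 3G - 2 is discarded; M is fixed at 3.
J = max(G, M) - 4  [with G=0, M=3]  = -1
H = -3J - 1  [with J=-1]  = 2

2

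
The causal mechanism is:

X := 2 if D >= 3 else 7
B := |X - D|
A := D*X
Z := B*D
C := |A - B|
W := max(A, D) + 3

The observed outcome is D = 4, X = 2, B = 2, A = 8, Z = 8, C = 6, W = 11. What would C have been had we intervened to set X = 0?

4

Under do(X=0), the mechanism X := 2 if D >= 3 else 7 is discarded; X is fixed at 0.
B = |X - D|  [with X=0, D=4]  = 4
A = D*X  [with D=4, X=0]  = 0
C = |A - B|  [with A=0, B=4]  = 4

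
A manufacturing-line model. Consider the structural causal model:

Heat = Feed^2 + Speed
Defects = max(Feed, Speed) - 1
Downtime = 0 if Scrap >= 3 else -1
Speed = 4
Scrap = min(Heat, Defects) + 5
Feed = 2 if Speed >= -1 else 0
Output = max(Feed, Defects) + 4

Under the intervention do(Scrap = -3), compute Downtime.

-1

Under do(Scrap=-3), the mechanism Scrap = min(Heat, Defects) + 5 is discarded; Scrap is fixed at -3.
Downtime = 0 if Scrap >= 3 else -1  [with Scrap=-3]  = -1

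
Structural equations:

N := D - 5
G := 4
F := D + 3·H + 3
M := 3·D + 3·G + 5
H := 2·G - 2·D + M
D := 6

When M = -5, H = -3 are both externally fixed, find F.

0

Setting M = -5, H = -3 by intervention discards those variables' equations.
F = D + 3·H + 3  [with D=6, H=-3]  = 0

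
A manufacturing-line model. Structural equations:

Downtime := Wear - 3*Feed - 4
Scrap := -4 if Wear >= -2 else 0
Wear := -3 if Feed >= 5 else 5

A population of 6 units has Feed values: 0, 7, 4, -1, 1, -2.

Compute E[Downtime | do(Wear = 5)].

do(Wear=5) breaks Wear's dependence on Feed. With Wear=5 fixed, Downtime across the units is 1, -20, -11, 4, -2, 7, mean -3.5.

-3.5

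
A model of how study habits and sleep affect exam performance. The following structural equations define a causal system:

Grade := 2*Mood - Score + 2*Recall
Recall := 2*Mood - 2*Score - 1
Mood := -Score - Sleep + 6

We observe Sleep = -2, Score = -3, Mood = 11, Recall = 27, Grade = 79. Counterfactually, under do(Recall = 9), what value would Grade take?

43

Intervening sets Recall = 9 and removes its equation (Recall := 2*Mood - 2*Score - 1).
Mood = -Score - Sleep + 6  [with Score=-3, Sleep=-2]  = 11
Grade = 2*Mood - Score + 2*Recall  [with Mood=11, Score=-3, Recall=9]  = 43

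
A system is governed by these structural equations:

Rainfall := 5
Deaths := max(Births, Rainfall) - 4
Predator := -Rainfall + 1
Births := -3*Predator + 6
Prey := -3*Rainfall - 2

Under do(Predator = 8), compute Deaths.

do(Predator=8) replaces the equation Predator := -Rainfall + 1 with the constant Predator = 8.
Births = -3*Predator + 6  [with Predator=8]  = -18
Deaths = max(Births, Rainfall) - 4  [with Births=-18, Rainfall=5]  = 1

1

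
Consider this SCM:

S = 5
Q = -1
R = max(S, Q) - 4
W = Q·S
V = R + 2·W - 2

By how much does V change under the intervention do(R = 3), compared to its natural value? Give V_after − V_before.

2

do(R=3) replaces the equation R = max(S, Q) - 4 with the constant R = 3.
W = Q·S  [with Q=-1, S=5]  = -5
V = R + 2·W - 2  [with R=3, W=-5]  = -9
Without intervention: R = max(S, Q) - 4  [with S=5, Q=-1]  = 1; W = Q·S  [with Q=-1, S=5]  = -5; V = R + 2·W - 2  [with R=1, W=-5]  = -11.
Change = -9 − (-11) = 2.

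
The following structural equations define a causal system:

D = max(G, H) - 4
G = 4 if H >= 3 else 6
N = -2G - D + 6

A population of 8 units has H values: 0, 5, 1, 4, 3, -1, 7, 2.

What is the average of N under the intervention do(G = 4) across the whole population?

-2.5

Under do(G=4), G's equation is replaced by G=4 for every unit. Per-unit N: -2, -3, -2, -2, -2, -2, -5, -2. Mean = -2.5.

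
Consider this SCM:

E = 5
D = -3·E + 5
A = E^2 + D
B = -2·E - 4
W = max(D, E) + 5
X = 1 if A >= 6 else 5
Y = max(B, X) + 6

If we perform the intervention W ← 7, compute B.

The intervention breaks the incoming arrows to W: W = max(D, E) + 5 no longer applies, and W = 7.
Since B is not a descendant of the intervened variable, it is unaffected.
B = -2·E - 4  [with E=5]  = -14

-14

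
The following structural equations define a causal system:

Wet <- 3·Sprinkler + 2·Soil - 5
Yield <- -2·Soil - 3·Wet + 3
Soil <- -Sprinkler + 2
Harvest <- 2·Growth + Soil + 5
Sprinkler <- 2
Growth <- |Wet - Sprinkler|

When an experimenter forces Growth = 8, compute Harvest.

21

Under do(Growth=8), the mechanism Growth <- |Wet - Sprinkler| is discarded; Growth is fixed at 8.
Soil = -Sprinkler + 2  [with Sprinkler=2]  = 0
Harvest = 2·Growth + Soil + 5  [with Growth=8, Soil=0]  = 21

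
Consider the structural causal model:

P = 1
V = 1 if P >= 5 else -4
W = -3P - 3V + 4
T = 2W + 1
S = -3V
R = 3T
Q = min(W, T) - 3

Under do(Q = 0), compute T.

27

Under do(Q=0), the mechanism Q = min(W, T) - 3 is discarded; Q is fixed at 0.
Since T is not a descendant of the intervened variable, it is unaffected.
V = 1 if P >= 5 else -4  [with P=1]  = -4
W = -3P - 3V + 4  [with P=1, V=-4]  = 13
T = 2W + 1  [with W=13]  = 27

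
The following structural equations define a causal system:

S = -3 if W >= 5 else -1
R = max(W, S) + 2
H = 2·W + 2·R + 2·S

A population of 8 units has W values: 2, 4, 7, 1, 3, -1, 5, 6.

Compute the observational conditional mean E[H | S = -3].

22

Observing S=-3 restricts to units where S's equation naturally yields -3: W ∈ {7, 5, 6}. In that subpopulation H = 26, 18, 22, mean 22.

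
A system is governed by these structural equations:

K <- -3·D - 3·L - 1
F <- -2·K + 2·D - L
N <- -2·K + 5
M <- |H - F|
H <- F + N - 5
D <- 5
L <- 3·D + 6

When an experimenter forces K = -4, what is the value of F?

-3

The intervention breaks the incoming arrows to K: K <- -3·D - 3·L - 1 no longer applies, and K = -4.
L = 3·D + 6  [with D=5]  = 21
F = -2·K + 2·D - L  [with K=-4, D=5, L=21]  = -3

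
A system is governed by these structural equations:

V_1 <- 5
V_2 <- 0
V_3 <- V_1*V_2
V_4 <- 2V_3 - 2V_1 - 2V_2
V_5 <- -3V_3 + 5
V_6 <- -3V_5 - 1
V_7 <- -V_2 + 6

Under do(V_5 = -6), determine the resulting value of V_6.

17

The intervention breaks the incoming arrows to V_5: V_5 <- -3V_3 + 5 no longer applies, and V_5 = -6.
V_6 = -3V_5 - 1  [with V_5=-6]  = 17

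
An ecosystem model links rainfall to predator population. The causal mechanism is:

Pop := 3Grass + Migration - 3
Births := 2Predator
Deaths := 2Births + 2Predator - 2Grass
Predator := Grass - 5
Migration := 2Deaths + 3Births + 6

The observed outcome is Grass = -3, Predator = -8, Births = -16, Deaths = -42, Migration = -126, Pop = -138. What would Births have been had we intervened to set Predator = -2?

-4

The intervention breaks the incoming arrows to Predator: Predator := Grass - 5 no longer applies, and Predator = -2.
Births = 2Predator  [with Predator=-2]  = -4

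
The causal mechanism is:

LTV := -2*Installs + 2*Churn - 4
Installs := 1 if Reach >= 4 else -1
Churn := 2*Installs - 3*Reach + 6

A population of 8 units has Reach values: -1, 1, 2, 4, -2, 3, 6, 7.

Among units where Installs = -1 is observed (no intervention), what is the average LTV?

2.4

Observing Installs=-1 restricts to units where Installs's equation naturally yields -1: Reach ∈ {-1, 1, 2, -2, 3}. In that subpopulation LTV = 12, 0, -6, 18, -12, mean 2.4.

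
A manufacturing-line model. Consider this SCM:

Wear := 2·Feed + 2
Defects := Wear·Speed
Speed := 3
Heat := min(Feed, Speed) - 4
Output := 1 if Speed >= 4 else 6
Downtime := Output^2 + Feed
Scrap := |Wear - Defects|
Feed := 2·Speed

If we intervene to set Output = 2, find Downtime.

10

do(Output=2) replaces the equation Output := 1 if Speed >= 4 else 6 with the constant Output = 2.
Feed = 2·Speed  [with Speed=3]  = 6
Downtime = Output^2 + Feed  [with Output=2, Feed=6]  = 10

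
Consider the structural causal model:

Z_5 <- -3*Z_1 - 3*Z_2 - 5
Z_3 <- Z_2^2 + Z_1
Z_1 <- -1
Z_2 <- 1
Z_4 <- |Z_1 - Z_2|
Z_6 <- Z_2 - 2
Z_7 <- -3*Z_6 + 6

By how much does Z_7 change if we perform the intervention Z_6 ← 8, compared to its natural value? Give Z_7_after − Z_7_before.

-27

Intervening sets Z_6 = 8 and removes its equation (Z_6 <- Z_2 - 2).
Z_7 = -3*Z_6 + 6  [with Z_6=8]  = -18
Without intervention: Z_6 = Z_2 - 2  [with Z_2=1]  = -1; Z_7 = -3*Z_6 + 6  [with Z_6=-1]  = 9.
Change = -18 − 9 = -27.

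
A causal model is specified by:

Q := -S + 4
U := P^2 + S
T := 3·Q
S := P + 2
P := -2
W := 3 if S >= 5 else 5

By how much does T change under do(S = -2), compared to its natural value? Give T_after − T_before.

Under do(S=-2), the mechanism S := P + 2 is discarded; S is fixed at -2.
Q = -S + 4  [with S=-2]  = 6
T = 3·Q  [with Q=6]  = 18
Without intervention: S = P + 2  [with P=-2]  = 0; Q = -S + 4  [with S=0]  = 4; T = 3·Q  [with Q=4]  = 12.
Change = 18 − 12 = 6.

6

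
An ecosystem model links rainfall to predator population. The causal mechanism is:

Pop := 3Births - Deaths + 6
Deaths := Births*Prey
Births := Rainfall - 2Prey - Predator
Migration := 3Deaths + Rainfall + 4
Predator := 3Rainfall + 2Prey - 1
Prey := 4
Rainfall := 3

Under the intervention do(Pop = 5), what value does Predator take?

Intervening sets Pop = 5 and removes its equation (Pop := 3Births - Deaths + 6).
Predator is not downstream of the intervention, so its value is determined by the original equations.
Predator = 3Rainfall + 2Prey - 1  [with Rainfall=3, Prey=4]  = 16

16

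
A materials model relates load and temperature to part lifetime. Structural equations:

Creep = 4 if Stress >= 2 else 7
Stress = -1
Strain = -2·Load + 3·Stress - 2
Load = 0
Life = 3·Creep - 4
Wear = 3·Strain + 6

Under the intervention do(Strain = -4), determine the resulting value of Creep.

7

The intervention breaks the incoming arrows to Strain: Strain = -2·Load + 3·Stress - 2 no longer applies, and Strain = -4.
Creep is not downstream of the intervention, so its value is determined by the original equations.
Creep = 4 if Stress >= 2 else 7  [with Stress=-1]  = 7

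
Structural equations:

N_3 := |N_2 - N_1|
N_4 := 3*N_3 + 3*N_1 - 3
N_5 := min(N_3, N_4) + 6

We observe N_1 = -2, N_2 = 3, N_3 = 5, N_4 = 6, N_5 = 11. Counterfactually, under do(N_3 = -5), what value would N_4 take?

-24

The intervention breaks the incoming arrows to N_3: N_3 := |N_2 - N_1| no longer applies, and N_3 = -5.
N_4 = 3*N_3 + 3*N_1 - 3  [with N_3=-5, N_1=-2]  = -24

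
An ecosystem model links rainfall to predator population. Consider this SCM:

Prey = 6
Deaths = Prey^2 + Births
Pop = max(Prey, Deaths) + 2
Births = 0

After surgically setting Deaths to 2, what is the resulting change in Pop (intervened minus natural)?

The intervention breaks the incoming arrows to Deaths: Deaths = Prey^2 + Births no longer applies, and Deaths = 2.
Pop = max(Prey, Deaths) + 2  [with Prey=6, Deaths=2]  = 8
Without intervention: Deaths = Prey^2 + Births  [with Prey=6, Births=0]  = 36; Pop = max(Prey, Deaths) + 2  [with Prey=6, Deaths=36]  = 38.
Change = 8 − 38 = -30.

-30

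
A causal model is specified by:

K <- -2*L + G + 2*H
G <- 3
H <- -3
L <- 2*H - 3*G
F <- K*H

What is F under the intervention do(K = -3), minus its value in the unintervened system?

Intervening sets K = -3 and removes its equation (K <- -2*L + G + 2*H).
F = K*H  [with K=-3, H=-3]  = 9
Without intervention: L = 2*H - 3*G  [with H=-3, G=3]  = -15; K = -2*L + G + 2*H  [with L=-15, G=3, H=-3]  = 27; F = K*H  [with K=27, H=-3]  = -81.
Change = 9 − (-81) = 90.

90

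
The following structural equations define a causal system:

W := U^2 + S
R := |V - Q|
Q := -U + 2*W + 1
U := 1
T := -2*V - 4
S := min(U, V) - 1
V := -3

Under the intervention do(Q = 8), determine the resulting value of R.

The intervention breaks the incoming arrows to Q: Q := -U + 2*W + 1 no longer applies, and Q = 8.
R = |V - Q|  [with V=-3, Q=8]  = 11

11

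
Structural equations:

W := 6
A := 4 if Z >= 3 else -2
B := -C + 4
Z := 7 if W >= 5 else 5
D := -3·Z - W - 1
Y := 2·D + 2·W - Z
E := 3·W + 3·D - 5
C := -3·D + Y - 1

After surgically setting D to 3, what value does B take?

The intervention breaks the incoming arrows to D: D := -3·Z - W - 1 no longer applies, and D = 3.
Z = 7 if W >= 5 else 5  [with W=6]  = 7
Y = 2·D + 2·W - Z  [with D=3, W=6, Z=7]  = 11
C = -3·D + Y - 1  [with D=3, Y=11]  = 1
B = -C + 4  [with C=1]  = 3

3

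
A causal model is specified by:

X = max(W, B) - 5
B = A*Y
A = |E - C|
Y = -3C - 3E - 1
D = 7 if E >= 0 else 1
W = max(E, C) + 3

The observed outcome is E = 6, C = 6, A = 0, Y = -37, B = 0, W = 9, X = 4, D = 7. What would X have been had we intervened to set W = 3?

-2

Intervening sets W = 3 and removes its equation (W = max(E, C) + 3).
A = |E - C|  [with E=6, C=6]  = 0
Y = -3C - 3E - 1  [with C=6, E=6]  = -37
B = A*Y  [with A=0, Y=-37]  = 0
X = max(W, B) - 5  [with W=3, B=0]  = -2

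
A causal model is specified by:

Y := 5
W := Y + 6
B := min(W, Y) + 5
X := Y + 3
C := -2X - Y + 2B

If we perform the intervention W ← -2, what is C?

do(W=-2) replaces the equation W := Y + 6 with the constant W = -2.
B = min(W, Y) + 5  [with W=-2, Y=5]  = 3
X = Y + 3  [with Y=5]  = 8
C = -2X - Y + 2B  [with X=8, Y=5, B=3]  = -15

-15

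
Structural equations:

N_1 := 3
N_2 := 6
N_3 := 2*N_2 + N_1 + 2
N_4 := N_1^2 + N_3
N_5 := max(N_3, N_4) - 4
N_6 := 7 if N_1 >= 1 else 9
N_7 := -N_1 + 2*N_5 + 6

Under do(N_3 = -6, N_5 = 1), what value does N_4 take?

3

The joint intervention fixes N_3 = -6, N_5 = 1, removing each variable's own equation.
N_4 = N_1^2 + N_3  [with N_1=3, N_3=-6]  = 3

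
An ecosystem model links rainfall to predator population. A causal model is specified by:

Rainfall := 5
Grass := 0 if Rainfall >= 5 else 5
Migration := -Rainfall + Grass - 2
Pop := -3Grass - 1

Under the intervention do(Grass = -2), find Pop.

Under do(Grass=-2), the mechanism Grass := 0 if Rainfall >= 5 else 5 is discarded; Grass is fixed at -2.
Pop = -3Grass - 1  [with Grass=-2]  = 5

5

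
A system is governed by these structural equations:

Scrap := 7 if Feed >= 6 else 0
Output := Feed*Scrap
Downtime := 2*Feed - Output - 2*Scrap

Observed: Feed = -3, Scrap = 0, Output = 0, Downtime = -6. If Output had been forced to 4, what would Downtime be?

The intervention breaks the incoming arrows to Output: Output := Feed*Scrap no longer applies, and Output = 4.
Scrap = 7 if Feed >= 6 else 0  [with Feed=-3]  = 0
Downtime = 2*Feed - Output - 2*Scrap  [with Feed=-3, Output=4, Scrap=0]  = -10

-10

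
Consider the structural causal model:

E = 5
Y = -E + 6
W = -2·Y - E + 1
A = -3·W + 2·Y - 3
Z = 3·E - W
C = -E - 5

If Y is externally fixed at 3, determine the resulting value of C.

Under do(Y=3), the mechanism Y = -E + 6 is discarded; Y is fixed at 3.
No directed path runs from Y to C, so C keeps its natural value.
C = -E - 5  [with E=5]  = -10

-10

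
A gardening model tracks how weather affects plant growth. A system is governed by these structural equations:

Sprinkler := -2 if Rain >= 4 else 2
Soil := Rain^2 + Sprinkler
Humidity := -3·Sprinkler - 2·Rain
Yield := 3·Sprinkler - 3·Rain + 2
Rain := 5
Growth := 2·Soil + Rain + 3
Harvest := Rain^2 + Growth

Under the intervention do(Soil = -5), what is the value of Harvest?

23

The intervention breaks the incoming arrows to Soil: Soil := Rain^2 + Sprinkler no longer applies, and Soil = -5.
Growth = 2·Soil + Rain + 3  [with Soil=-5, Rain=5]  = -2
Harvest = Rain^2 + Growth  [with Rain=5, Growth=-2]  = 23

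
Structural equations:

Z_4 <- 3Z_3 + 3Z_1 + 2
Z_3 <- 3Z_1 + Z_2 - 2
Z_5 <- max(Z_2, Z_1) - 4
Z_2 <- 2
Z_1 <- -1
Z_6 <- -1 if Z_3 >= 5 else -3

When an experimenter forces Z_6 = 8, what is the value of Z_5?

do(Z_6=8) replaces the equation Z_6 <- -1 if Z_3 >= 5 else -3 with the constant Z_6 = 8.
Since Z_5 is not a descendant of the intervened variable, it is unaffected.
Z_5 = max(Z_2, Z_1) - 4  [with Z_2=2, Z_1=-1]  = -2

-2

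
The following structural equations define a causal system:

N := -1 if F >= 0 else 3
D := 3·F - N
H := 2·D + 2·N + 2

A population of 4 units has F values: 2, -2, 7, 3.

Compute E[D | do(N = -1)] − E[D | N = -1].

Every unit gets N=-1 under the intervention. D values become 7, -5, 22, 10; E[D|do(N=-1)] = 8.5.
E[D|N=-1] averages over only the 3 units with N=-1 (F = 2, 7, 3): D = 7, 22, 10, mean 13.
Difference = 8.5 − 13 = -4.5.

-4.5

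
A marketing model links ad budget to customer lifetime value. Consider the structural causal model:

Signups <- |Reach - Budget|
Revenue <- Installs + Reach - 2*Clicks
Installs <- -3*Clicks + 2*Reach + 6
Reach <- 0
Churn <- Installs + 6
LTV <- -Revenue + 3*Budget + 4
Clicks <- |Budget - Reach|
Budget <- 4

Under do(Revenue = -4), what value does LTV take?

20

do(Revenue=-4) replaces the equation Revenue <- Installs + Reach - 2*Clicks with the constant Revenue = -4.
LTV = -Revenue + 3*Budget + 4  [with Revenue=-4, Budget=4]  = 20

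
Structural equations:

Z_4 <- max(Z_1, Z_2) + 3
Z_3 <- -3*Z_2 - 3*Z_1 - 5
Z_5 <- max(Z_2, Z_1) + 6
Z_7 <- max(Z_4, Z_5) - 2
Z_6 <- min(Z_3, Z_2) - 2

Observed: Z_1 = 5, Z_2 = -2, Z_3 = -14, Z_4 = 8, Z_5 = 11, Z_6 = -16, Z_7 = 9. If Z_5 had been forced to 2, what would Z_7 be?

6

Under do(Z_5=2), the mechanism Z_5 <- max(Z_2, Z_1) + 6 is discarded; Z_5 is fixed at 2.
Z_4 = max(Z_1, Z_2) + 3  [with Z_1=5, Z_2=-2]  = 8
Z_7 = max(Z_4, Z_5) - 2  [with Z_4=8, Z_5=2]  = 6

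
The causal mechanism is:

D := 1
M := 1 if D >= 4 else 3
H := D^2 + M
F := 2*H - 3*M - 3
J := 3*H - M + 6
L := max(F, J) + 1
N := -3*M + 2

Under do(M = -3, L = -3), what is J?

3

Setting M = -3, L = -3 by intervention discards those variables' equations.
H = D^2 + M  [with D=1, M=-3]  = -2
J = 3*H - M + 6  [with H=-2, M=-3]  = 3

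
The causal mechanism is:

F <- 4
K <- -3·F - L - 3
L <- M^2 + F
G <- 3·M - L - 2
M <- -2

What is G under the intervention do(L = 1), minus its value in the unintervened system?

The intervention breaks the incoming arrows to L: L <- M^2 + F no longer applies, and L = 1.
G = 3·M - L - 2  [with M=-2, L=1]  = -9
Without intervention: L = M^2 + F  [with M=-2, F=4]  = 8; G = 3·M - L - 2  [with M=-2, L=8]  = -16.
Change = -9 − (-16) = 7.

7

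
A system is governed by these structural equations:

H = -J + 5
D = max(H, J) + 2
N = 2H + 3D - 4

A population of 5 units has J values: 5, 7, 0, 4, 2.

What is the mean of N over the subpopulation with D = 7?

Observing D=7 restricts to units where D's equation naturally yields 7: J ∈ {5, 0}. In that subpopulation N = 17, 27, mean 22.

22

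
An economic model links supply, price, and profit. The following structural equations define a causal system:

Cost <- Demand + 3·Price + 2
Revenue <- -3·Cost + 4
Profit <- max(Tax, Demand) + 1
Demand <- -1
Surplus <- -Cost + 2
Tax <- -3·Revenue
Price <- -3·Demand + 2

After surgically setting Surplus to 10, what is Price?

Under do(Surplus=10), the mechanism Surplus <- -Cost + 2 is discarded; Surplus is fixed at 10.
Price is not downstream of the intervention, so its value is determined by the original equations.
Price = -3·Demand + 2  [with Demand=-1]  = 5

5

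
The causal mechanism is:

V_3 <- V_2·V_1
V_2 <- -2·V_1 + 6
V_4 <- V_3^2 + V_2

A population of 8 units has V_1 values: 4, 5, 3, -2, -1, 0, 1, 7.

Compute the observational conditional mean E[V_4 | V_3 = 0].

E[V_4|V_3=0] averages over only the 2 units with V_3=0 (V_1 = 3, 0): V_4 = 0, 6, mean 3.

3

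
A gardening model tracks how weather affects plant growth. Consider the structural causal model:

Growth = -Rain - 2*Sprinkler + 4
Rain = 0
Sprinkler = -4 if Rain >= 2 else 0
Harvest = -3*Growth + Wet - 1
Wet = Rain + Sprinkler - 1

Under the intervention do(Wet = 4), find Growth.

4

The intervention breaks the incoming arrows to Wet: Wet = Rain + Sprinkler - 1 no longer applies, and Wet = 4.
Growth is not downstream of the intervention, so its value is determined by the original equations.
Sprinkler = -4 if Rain >= 2 else 0  [with Rain=0]  = 0
Growth = -Rain - 2*Sprinkler + 4  [with Rain=0, Sprinkler=0]  = 4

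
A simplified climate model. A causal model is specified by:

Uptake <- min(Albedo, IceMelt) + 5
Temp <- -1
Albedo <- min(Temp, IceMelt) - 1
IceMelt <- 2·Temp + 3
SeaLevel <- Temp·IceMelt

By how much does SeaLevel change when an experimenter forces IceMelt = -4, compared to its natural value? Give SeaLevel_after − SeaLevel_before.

Under do(IceMelt=-4), the mechanism IceMelt <- 2·Temp + 3 is discarded; IceMelt is fixed at -4.
SeaLevel = Temp·IceMelt  [with Temp=-1, IceMelt=-4]  = 4
Without intervention: IceMelt = 2·Temp + 3  [with Temp=-1]  = 1; SeaLevel = Temp·IceMelt  [with Temp=-1, IceMelt=1]  = -1.
Change = 4 − (-1) = 5.

5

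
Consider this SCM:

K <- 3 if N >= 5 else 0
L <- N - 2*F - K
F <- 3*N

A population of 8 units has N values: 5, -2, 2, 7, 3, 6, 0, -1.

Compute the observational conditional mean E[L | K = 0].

-2

Observing K=0 restricts to units where K's equation naturally yields 0: N ∈ {-2, 2, 3, 0, -1}. In that subpopulation L = 10, -10, -15, 0, 5, mean -2.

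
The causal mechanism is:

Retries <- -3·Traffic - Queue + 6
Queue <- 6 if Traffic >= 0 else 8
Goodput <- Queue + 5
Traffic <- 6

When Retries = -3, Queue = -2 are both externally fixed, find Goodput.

3

The joint intervention fixes Retries = -3, Queue = -2, removing each variable's own equation.
Goodput = Queue + 5  [with Queue=-2]  = 3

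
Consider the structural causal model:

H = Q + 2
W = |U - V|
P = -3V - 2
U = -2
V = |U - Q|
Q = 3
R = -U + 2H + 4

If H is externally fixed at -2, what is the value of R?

The intervention breaks the incoming arrows to H: H = Q + 2 no longer applies, and H = -2.
R = -U + 2H + 4  [with U=-2, H=-2]  = 2

2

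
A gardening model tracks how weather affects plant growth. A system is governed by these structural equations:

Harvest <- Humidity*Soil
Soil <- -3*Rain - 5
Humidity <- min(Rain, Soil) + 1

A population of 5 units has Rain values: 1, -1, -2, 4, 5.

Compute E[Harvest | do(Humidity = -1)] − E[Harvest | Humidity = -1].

The intervention sets Humidity=-1 in all 5 units regardless of Rain. Recomputing Harvest per unit gives 8, 2, -1, 17, 20; average 9.2.
Conditioning on Humidity=-1 selects the 2 unit(s) with Rain ∈ {-1, -2}. Their Harvest values: 2, -1. Mean = 0.5.
Difference = 9.2 − 0.5 = 8.7.

8.7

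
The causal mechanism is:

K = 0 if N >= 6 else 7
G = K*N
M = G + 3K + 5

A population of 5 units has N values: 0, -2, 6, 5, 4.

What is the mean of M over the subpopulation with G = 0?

15.5

Conditioning on G=0 selects the 2 unit(s) with N ∈ {0, 6}. Their M values: 26, 5. Mean = 15.5.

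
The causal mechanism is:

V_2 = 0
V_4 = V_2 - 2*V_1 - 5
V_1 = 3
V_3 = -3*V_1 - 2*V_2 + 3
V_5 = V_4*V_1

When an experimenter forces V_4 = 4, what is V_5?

Intervening sets V_4 = 4 and removes its equation (V_4 = V_2 - 2*V_1 - 5).
V_5 = V_4*V_1  [with V_4=4, V_1=3]  = 12

12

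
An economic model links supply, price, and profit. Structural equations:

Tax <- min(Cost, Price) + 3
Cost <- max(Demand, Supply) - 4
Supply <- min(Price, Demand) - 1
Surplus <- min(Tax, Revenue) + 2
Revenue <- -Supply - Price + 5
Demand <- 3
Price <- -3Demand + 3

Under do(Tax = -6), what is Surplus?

-4

Intervening sets Tax = -6 and removes its equation (Tax <- min(Cost, Price) + 3).
Price = -3Demand + 3  [with Demand=3]  = -6
Supply = min(Price, Demand) - 1  [with Price=-6, Demand=3]  = -7
Revenue = -Supply - Price + 5  [with Supply=-7, Price=-6]  = 18
Surplus = min(Tax, Revenue) + 2  [with Tax=-6, Revenue=18]  = -4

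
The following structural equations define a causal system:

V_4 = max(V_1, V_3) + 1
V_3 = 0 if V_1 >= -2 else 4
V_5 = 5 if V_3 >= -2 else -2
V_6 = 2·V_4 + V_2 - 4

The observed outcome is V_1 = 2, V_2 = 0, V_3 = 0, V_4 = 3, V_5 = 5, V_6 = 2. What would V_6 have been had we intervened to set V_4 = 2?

Under do(V_4=2), the mechanism V_4 = max(V_1, V_3) + 1 is discarded; V_4 is fixed at 2.
V_6 = 2·V_4 + V_2 - 4  [with V_4=2, V_2=0]  = 0

0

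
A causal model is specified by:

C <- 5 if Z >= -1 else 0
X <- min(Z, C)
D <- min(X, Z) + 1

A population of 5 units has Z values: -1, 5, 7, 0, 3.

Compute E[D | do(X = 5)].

3.4

The intervention sets X=5 in all 5 units regardless of Z. Recomputing D per unit gives 0, 6, 6, 1, 4; average 3.4.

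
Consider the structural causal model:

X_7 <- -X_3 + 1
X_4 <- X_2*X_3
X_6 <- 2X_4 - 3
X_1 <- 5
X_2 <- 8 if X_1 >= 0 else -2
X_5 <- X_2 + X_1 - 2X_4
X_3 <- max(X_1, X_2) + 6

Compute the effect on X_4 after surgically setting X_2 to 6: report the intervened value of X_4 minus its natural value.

Under do(X_2=6), the mechanism X_2 <- 8 if X_1 >= 0 else -2 is discarded; X_2 is fixed at 6.
X_3 = max(X_1, X_2) + 6  [with X_1=5, X_2=6]  = 12
X_4 = X_2*X_3  [with X_2=6, X_3=12]  = 72
Without intervention: X_2 = 8 if X_1 >= 0 else -2  [with X_1=5]  = 8; X_3 = max(X_1, X_2) + 6  [with X_1=5, X_2=8]  = 14; X_4 = X_2*X_3  [with X_2=8, X_3=14]  = 112.
Change = 72 − 112 = -40.

-40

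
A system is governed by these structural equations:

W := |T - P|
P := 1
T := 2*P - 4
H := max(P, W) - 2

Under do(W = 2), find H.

0

The intervention breaks the incoming arrows to W: W := |T - P| no longer applies, and W = 2.
H = max(P, W) - 2  [with P=1, W=2]  = 0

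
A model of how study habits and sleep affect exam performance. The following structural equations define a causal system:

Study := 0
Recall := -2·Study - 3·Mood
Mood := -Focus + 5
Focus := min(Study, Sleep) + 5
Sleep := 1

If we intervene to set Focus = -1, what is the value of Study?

Under do(Focus=-1), the mechanism Focus := min(Study, Sleep) + 5 is discarded; Focus is fixed at -1.
Study is not downstream of the intervention, so its value is determined by the original equations.

0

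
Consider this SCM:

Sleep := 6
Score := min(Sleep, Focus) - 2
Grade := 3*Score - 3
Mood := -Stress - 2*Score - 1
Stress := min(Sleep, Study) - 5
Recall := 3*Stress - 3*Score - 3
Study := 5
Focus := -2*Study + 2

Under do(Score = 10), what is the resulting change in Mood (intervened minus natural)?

The intervention breaks the incoming arrows to Score: Score := min(Sleep, Focus) - 2 no longer applies, and Score = 10.
Stress = min(Sleep, Study) - 5  [with Sleep=6, Study=5]  = 0
Mood = -Stress - 2*Score - 1  [with Stress=0, Score=10]  = -21
Without intervention: Stress = min(Sleep, Study) - 5  [with Sleep=6, Study=5]  = 0; Focus = -2*Study + 2  [with Study=5]  = -8; Score = min(Sleep, Focus) - 2  [with Sleep=6, Focus=-8]  = -10; Mood = -Stress - 2*Score - 1  [with Stress=0, Score=-10]  = 19.
Change = -21 − 19 = -40.

-40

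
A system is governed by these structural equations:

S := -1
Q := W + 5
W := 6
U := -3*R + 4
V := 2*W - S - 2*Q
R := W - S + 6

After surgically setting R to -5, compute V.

Intervening sets R = -5 and removes its equation (R := W - S + 6).
No directed path runs from R to V, so V keeps its natural value.
Q = W + 5  [with W=6]  = 11
V = 2*W - S - 2*Q  [with W=6, S=-1, Q=11]  = -9

-9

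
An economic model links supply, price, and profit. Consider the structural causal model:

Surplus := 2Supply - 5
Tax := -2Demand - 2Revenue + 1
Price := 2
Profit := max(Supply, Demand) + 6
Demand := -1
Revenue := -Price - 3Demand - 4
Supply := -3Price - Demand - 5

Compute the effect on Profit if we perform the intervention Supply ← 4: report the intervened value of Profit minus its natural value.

The intervention breaks the incoming arrows to Supply: Supply := -3Price - Demand - 5 no longer applies, and Supply = 4.
Profit = max(Supply, Demand) + 6  [with Supply=4, Demand=-1]  = 10
Without intervention: Supply = -3Price - Demand - 5  [with Price=2, Demand=-1]  = -10; Profit = max(Supply, Demand) + 6  [with Supply=-10, Demand=-1]  = 5.
Change = 10 − 5 = 5.

5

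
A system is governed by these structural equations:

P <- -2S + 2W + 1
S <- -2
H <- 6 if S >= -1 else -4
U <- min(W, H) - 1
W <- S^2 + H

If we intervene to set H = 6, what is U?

Under do(H=6), the mechanism H <- 6 if S >= -1 else -4 is discarded; H is fixed at 6.
W = S^2 + H  [with S=-2, H=6]  = 10
U = min(W, H) - 1  [with W=10, H=6]  = 5

5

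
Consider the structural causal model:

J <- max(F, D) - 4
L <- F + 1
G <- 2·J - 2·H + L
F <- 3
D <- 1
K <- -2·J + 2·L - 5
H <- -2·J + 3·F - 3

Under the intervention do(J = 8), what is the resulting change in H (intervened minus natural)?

-18

The intervention breaks the incoming arrows to J: J <- max(F, D) - 4 no longer applies, and J = 8.
H = -2·J + 3·F - 3  [with J=8, F=3]  = -10
Without intervention: J = max(F, D) - 4  [with F=3, D=1]  = -1; H = -2·J + 3·F - 3  [with J=-1, F=3]  = 8.
Change = -10 − 8 = -18.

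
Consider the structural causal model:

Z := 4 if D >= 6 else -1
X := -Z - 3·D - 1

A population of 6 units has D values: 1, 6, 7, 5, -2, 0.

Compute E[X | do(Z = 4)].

-13.5

Every unit gets Z=4 under the intervention. X values become -8, -23, -26, -20, 1, -5; E[X|do(Z=4)] = -13.5.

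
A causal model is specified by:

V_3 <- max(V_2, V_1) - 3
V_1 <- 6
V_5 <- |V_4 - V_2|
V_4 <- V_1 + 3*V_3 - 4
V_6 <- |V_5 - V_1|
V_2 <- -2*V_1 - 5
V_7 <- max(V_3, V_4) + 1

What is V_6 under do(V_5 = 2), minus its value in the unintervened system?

The intervention breaks the incoming arrows to V_5: V_5 <- |V_4 - V_2| no longer applies, and V_5 = 2.
V_6 = |V_5 - V_1|  [with V_5=2, V_1=6]  = 4
Without intervention: V_2 = -2*V_1 - 5  [with V_1=6]  = -17; V_3 = max(V_2, V_1) - 3  [with V_2=-17, V_1=6]  = 3; V_4 = V_1 + 3*V_3 - 4  [with V_1=6, V_3=3]  = 11; V_5 = |V_4 - V_2|  [with V_4=11, V_2=-17]  = 28; V_6 = |V_5 - V_1|  [with V_5=28, V_1=6]  = 22.
Change = 4 − 22 = -18.

-18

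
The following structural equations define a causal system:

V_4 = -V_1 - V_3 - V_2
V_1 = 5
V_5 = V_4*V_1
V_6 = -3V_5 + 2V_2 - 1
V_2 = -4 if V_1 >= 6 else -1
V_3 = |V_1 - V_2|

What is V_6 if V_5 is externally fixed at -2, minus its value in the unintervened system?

The intervention breaks the incoming arrows to V_5: V_5 = V_4*V_1 no longer applies, and V_5 = -2.
V_2 = -4 if V_1 >= 6 else -1  [with V_1=5]  = -1
V_6 = -3V_5 + 2V_2 - 1  [with V_5=-2, V_2=-1]  = 3
Without intervention: V_2 = -4 if V_1 >= 6 else -1  [with V_1=5]  = -1; V_3 = |V_1 - V_2|  [with V_1=5, V_2=-1]  = 6; V_4 = -V_1 - V_3 - V_2  [with V_1=5, V_3=6, V_2=-1]  = -10; V_5 = V_4*V_1  [with V_4=-10, V_1=5]  = -50; V_6 = -3V_5 + 2V_2 - 1  [with V_5=-50, V_2=-1]  = 147.
Change = 3 − 147 = -144.

-144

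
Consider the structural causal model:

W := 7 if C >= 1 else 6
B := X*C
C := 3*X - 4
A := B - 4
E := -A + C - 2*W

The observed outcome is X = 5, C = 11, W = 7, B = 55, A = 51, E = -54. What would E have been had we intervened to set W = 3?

-46

The intervention breaks the incoming arrows to W: W := 7 if C >= 1 else 6 no longer applies, and W = 3.
C = 3*X - 4  [with X=5]  = 11
B = X*C  [with X=5, C=11]  = 55
A = B - 4  [with B=55]  = 51
E = -A + C - 2*W  [with A=51, C=11, W=3]  = -46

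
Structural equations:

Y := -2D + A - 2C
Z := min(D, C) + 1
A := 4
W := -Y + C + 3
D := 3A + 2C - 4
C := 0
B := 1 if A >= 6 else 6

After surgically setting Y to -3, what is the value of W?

Under do(Y=-3), the mechanism Y := -2D + A - 2C is discarded; Y is fixed at -3.
W = -Y + C + 3  [with Y=-3, C=0]  = 6

6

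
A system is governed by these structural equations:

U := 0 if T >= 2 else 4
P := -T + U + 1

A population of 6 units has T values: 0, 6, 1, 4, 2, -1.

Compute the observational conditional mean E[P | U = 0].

Observing U=0 restricts to units where U's equation naturally yields 0: T ∈ {6, 4, 2}. In that subpopulation P = -5, -3, -1, mean -3.

-3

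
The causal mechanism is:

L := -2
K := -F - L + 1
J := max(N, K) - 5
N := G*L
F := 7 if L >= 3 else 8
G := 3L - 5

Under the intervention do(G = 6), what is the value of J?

-10

Under do(G=6), the mechanism G := 3L - 5 is discarded; G is fixed at 6.
N = G*L  [with G=6, L=-2]  = -12
F = 7 if L >= 3 else 8  [with L=-2]  = 8
K = -F - L + 1  [with F=8, L=-2]  = -5
J = max(N, K) - 5  [with N=-12, K=-5]  = -10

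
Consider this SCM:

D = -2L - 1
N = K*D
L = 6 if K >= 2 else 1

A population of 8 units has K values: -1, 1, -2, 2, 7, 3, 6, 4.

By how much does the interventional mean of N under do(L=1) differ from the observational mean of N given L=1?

do(L=1) breaks L's dependence on K. With L=1 fixed, N across the units is 3, -3, 6, -6, -21, -9, -18, -12, mean -7.5.
Observing L=1 restricts to units where L's equation naturally yields 1: K ∈ {-1, 1, -2}. In that subpopulation N = 3, -3, 6, mean 2.
Difference = -7.5 − 2 = -9.5.

-9.5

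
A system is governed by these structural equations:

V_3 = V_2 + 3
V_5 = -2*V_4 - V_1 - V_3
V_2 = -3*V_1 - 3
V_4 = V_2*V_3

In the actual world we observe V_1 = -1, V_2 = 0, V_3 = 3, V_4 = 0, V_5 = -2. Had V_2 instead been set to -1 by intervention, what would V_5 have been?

3

do(V_2=-1) replaces the equation V_2 = -3*V_1 - 3 with the constant V_2 = -1.
V_3 = V_2 + 3  [with V_2=-1]  = 2
V_4 = V_2*V_3  [with V_2=-1, V_3=2]  = -2
V_5 = -2*V_4 - V_1 - V_3  [with V_4=-2, V_1=-1, V_3=2]  = 3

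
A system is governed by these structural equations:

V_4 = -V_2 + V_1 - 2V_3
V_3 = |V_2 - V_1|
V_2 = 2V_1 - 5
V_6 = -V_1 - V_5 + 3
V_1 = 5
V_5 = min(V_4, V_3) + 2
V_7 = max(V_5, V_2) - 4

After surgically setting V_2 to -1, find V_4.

-6

Under do(V_2=-1), the mechanism V_2 = 2V_1 - 5 is discarded; V_2 is fixed at -1.
V_3 = |V_2 - V_1|  [with V_2=-1, V_1=5]  = 6
V_4 = -V_2 + V_1 - 2V_3  [with V_2=-1, V_1=5, V_3=6]  = -6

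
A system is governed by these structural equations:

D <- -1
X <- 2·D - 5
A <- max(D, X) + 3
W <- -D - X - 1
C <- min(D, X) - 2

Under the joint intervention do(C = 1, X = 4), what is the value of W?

The joint intervention fixes C = 1, X = 4, removing each variable's own equation.
W = -D - X - 1  [with D=-1, X=4]  = -4

-4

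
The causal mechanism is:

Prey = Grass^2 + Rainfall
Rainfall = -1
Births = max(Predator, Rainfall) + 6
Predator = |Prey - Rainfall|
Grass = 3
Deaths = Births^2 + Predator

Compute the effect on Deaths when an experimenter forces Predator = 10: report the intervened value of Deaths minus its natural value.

Under do(Predator=10), the mechanism Predator = |Prey - Rainfall| is discarded; Predator is fixed at 10.
Births = max(Predator, Rainfall) + 6  [with Predator=10, Rainfall=-1]  = 16
Deaths = Births^2 + Predator  [with Births=16, Predator=10]  = 266
Without intervention: Prey = Grass^2 + Rainfall  [with Grass=3, Rainfall=-1]  = 8; Predator = |Prey - Rainfall|  [with Prey=8, Rainfall=-1]  = 9; Births = max(Predator, Rainfall) + 6  [with Predator=9, Rainfall=-1]  = 15; Deaths = Births^2 + Predator  [with Births=15, Predator=9]  = 234.
Change = 266 − 234 = 32.

32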